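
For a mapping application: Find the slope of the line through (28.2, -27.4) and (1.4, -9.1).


slope = (y2-y1)/(x2-x1) = ((-9.1)-(-27.4))/(1.4-28.2) = 18.3/(-26.8) = -0.6828

-0.6828


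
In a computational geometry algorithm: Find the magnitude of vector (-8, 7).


|u| = sqrt((-8)^2 + 7^2) = sqrt(113) = 10.6301

10.6301


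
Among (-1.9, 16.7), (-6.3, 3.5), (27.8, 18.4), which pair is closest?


d(P0,P1) = 13.914, d(P0,P2) = 29.7486, d(P1,P2) = 37.2132
Closest: P0 and P1

Closest pair: (-1.9, 16.7) and (-6.3, 3.5), distance = 13.914


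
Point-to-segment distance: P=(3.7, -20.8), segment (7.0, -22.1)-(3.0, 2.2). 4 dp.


Project P onto AB: t = 0.0739 (clamped to [0,1])
Closest point on segment: (6.7046, -20.3054)
Distance: 3.045

3.045


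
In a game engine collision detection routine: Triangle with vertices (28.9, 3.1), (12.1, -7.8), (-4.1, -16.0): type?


Side lengths squared: AB^2=401.05, BC^2=329.68, CA^2=1453.81
Sorted: [329.68, 401.05, 1453.81]
By sides: Scalene, By angles: Obtuse

Scalene, Obtuse


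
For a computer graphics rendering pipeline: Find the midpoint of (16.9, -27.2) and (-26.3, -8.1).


M = ((16.9+(-26.3))/2, ((-27.2)+(-8.1))/2)
= (-4.7, -17.65)

(-4.7, -17.65)


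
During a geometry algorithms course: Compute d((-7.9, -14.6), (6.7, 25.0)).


dx=14.6, dy=39.6
d^2 = 14.6^2 + 39.6^2 = 1781.32
d = sqrt(1781.32) = 42.2057

42.2057


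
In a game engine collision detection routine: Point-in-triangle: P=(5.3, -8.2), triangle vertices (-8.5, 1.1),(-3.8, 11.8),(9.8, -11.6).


Cross products: AB x AP = -191.37, BC x BP = -59.06, CA x CP = -5.07
All same sign? yes

Yes, inside


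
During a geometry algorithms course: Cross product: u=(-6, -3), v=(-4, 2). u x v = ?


u x v = u_x*v_y - u_y*v_x = (-6)*2 - (-3)*(-4)
= (-12) - 12 = -24

-24


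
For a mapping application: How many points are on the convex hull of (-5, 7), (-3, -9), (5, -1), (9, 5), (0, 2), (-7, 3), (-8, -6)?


Convex hull vertices (CCW): (-8, -6), (-3, -9), (5, -1), (9, 5), (-5, 7), (-7, 3)
Count = 6

6


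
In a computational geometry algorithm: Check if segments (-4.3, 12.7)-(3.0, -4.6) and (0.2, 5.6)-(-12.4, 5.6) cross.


Cross products: d1=-89.46, d2=128.52, d3=26.02, d4=-191.96
d1*d2 < 0 and d3*d4 < 0? yes

Yes, they intersect


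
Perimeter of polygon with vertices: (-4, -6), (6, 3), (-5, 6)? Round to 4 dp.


Sides: (-4, -6)->(6, 3): sqrt(181) = 13.453624, (6, 3)->(-5, 6): sqrt(130) = 11.401754, (-5, 6)->(-4, -6): sqrt(145) = 12.041595
Sum = 36.896973
Perimeter = 36.897

36.897


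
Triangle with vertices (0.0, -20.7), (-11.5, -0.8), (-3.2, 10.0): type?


Side lengths squared: AB^2=528.26, BC^2=185.53, CA^2=952.73
Sorted: [185.53, 528.26, 952.73]
By sides: Scalene, By angles: Obtuse

Scalene, Obtuse


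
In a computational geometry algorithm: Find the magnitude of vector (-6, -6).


|u| = sqrt((-6)^2 + (-6)^2) = sqrt(72) = 8.4853

8.4853


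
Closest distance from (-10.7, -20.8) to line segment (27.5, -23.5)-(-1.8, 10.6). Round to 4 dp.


Project P onto AB: t = 0.5993 (clamped to [0,1])
Closest point on segment: (9.941, -3.0645)
Distance: 27.214

27.214


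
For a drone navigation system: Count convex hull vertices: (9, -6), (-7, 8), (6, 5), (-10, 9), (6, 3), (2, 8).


Convex hull vertices (CCW): (-10, 9), (9, -6), (6, 5), (2, 8)
Count = 4

4


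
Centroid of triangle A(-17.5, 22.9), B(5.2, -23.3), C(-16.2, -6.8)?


Centroid = ((x_A+x_B+x_C)/3, (y_A+y_B+y_C)/3)
= (((-17.5)+5.2+(-16.2))/3, (22.9+(-23.3)+(-6.8))/3)
= (-9.5, -2.4)

(-9.5, -2.4)


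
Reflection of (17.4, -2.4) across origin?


Reflection over origin: (x,y) -> (-x,-y)
(17.4, -2.4) -> (-17.4, 2.4)

(-17.4, 2.4)


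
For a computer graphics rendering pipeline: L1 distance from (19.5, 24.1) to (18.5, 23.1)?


|19.5-18.5| + |24.1-23.1| = 1 + 1 = 2

2


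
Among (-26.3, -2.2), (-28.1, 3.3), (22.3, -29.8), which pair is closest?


d(P0,P1) = 5.7871, d(P0,P2) = 55.8902, d(P1,P2) = 60.2973
Closest: P0 and P1

Closest pair: (-26.3, -2.2) and (-28.1, 3.3), distance = 5.7871


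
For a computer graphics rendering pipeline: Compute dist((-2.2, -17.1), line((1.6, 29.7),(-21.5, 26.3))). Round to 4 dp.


|cross product| = 1068.16
|line direction| = sqrt(545.17) = 23.3489
Distance = 1068.16/sqrt(545.17) = 45.7478

45.7478


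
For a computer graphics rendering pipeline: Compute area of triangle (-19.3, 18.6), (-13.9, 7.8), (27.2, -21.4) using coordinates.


Area = |x_A(y_B-y_C) + x_B(y_C-y_A) + x_C(y_A-y_B)|/2
= |(-563.56) + 556 + 293.76|/2
= 286.2/2 = 143.1

143.1


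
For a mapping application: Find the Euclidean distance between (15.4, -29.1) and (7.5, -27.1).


dx=-7.9, dy=2
d^2 = (-7.9)^2 + 2^2 = 66.41
d = sqrt(66.41) = 8.1492

8.1492


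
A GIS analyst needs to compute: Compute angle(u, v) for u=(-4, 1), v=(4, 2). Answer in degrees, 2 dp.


u.v = -14, |u| = sqrt(17) = 4.1231, |v| = sqrt(20) = 4.4721
cos(theta) = u.v/(|u||v|) = -14/sqrt(340) = -0.759257
theta = acos(-0.759257) = 139.4 degrees

139.4 degrees


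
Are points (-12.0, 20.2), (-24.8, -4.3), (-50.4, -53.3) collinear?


Cross product: ((-24.8)-(-12))*((-53.3)-20.2) - ((-4.3)-20.2)*((-50.4)-(-12))
= 0

Yes, collinear


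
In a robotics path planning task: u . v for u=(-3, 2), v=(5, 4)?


u . v = u_x*v_x + u_y*v_y = (-3)*5 + 2*4
= (-15) + 8 = -7

-7


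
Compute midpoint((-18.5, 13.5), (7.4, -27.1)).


M = (((-18.5)+7.4)/2, (13.5+(-27.1))/2)
= (-5.55, -6.8)

(-5.55, -6.8)


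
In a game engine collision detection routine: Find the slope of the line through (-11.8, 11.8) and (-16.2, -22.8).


slope = (y2-y1)/(x2-x1) = ((-22.8)-11.8)/((-16.2)-(-11.8)) = (-34.6)/(-4.4) = 7.8636

7.8636


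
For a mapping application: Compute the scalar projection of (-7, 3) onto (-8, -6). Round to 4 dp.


u.v = 38, |v| = sqrt(100) = 10
Scalar projection = u.v / |v| = 38 / sqrt(100) = 3.8

3.8


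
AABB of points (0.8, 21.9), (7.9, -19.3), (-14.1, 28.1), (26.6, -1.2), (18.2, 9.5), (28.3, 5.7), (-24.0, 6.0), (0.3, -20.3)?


x range: [-24, 28.3]
y range: [-20.3, 28.1]
Bounding box: (-24,-20.3) to (28.3,28.1)

(-24,-20.3) to (28.3,28.1)


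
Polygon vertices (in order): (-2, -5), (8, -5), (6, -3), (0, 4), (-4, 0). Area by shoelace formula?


Shoelace sum: ((-2)*(-5) - 8*(-5)) + (8*(-3) - 6*(-5)) + (6*4 - 0*(-3)) + (0*0 - (-4)*4) + ((-4)*(-5) - (-2)*0)
= 116
Area = |116|/2 = 58

58


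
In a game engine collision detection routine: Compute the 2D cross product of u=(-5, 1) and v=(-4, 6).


u x v = u_x*v_y - u_y*v_x = (-5)*6 - 1*(-4)
= (-30) - (-4) = -26

-26


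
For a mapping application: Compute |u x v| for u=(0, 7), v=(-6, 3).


|u x v| = |0*3 - 7*(-6)|
= |0 - (-42)| = 42

42


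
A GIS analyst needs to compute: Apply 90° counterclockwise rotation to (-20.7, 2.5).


90° CCW: (x,y) -> (-y, x)
(-20.7,2.5) -> (-2.5, -20.7)

(-2.5, -20.7)


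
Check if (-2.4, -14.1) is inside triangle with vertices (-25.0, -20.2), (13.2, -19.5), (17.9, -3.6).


Cross products: AB x AP = 217.2, BC x BP = 273.42, CA x CP = 113.47
All same sign? yes

Yes, inside


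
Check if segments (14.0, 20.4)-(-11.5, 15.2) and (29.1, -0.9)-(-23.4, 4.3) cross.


Cross products: d1=-1039.73, d2=-634.13, d3=621.67, d4=216.07
d1*d2 < 0 and d3*d4 < 0? no

No, they don't intersect


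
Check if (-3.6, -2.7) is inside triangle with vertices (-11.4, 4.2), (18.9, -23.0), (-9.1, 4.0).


Cross products: AB x AP = 3.09, BC x BP = 39.1, CA x CP = 14.31
All same sign? yes

Yes, inside


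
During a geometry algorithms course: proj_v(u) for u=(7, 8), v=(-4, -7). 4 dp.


u.v = -84, |v| = sqrt(65) = 8.0623
Scalar projection = u.v / |v| = -84 / sqrt(65) = -10.4189

-10.4189


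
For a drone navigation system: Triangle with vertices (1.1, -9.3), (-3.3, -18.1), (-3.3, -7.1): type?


Side lengths squared: AB^2=96.8, BC^2=121, CA^2=24.2
Sorted: [24.2, 96.8, 121]
By sides: Scalene, By angles: Right

Scalene, Right


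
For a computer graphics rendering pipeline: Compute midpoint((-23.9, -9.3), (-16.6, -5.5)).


M = (((-23.9)+(-16.6))/2, ((-9.3)+(-5.5))/2)
= (-20.25, -7.4)

(-20.25, -7.4)


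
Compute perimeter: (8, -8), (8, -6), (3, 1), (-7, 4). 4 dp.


Sides: (8, -8)->(8, -6): sqrt(4) = 2, (8, -6)->(3, 1): sqrt(74) = 8.602325, (3, 1)->(-7, 4): sqrt(109) = 10.440307, (-7, 4)->(8, -8): sqrt(369) = 19.209373
Sum = 40.252005
Perimeter = 40.252

40.252


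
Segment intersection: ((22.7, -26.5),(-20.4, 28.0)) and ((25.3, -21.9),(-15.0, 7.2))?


Cross products: d1=261.04, d2=-681.1, d3=-339.96, d4=602.18
d1*d2 < 0 and d3*d4 < 0? yes

Yes, they intersect


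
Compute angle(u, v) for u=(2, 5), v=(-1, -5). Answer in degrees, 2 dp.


u.v = -27, |u| = sqrt(29) = 5.3852, |v| = sqrt(26) = 5.099
cos(theta) = u.v/(|u||v|) = -27/sqrt(754) = -0.983282
theta = acos(-0.983282) = 169.51 degrees

169.51 degrees


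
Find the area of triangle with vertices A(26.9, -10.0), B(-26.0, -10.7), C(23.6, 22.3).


Area = |x_A(y_B-y_C) + x_B(y_C-y_A) + x_C(y_A-y_B)|/2
= |(-887.7) + (-839.8) + 16.52|/2
= 1710.98/2 = 855.49

855.49


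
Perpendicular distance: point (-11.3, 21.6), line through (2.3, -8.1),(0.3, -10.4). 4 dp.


|cross product| = 90.68
|line direction| = sqrt(9.29) = 3.048
Distance = 90.68/sqrt(9.29) = 29.7511

29.7511


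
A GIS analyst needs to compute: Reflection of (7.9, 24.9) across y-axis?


Reflection over y-axis: (x,y) -> (-x,y)
(7.9, 24.9) -> (-7.9, 24.9)

(-7.9, 24.9)


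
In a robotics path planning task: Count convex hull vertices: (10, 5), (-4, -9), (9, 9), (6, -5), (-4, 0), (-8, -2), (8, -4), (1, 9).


Convex hull vertices (CCW): (-8, -2), (-4, -9), (6, -5), (8, -4), (10, 5), (9, 9), (1, 9)
Count = 7

7


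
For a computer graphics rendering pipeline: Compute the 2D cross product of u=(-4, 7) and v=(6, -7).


u x v = u_x*v_y - u_y*v_x = (-4)*(-7) - 7*6
= 28 - 42 = -14

-14


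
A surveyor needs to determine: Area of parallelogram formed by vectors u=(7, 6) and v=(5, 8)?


|u x v| = |7*8 - 6*5|
= |56 - 30| = 26

26


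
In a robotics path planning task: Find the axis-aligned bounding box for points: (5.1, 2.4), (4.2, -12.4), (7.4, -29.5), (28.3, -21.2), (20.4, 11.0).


x range: [4.2, 28.3]
y range: [-29.5, 11]
Bounding box: (4.2,-29.5) to (28.3,11)

(4.2,-29.5) to (28.3,11)


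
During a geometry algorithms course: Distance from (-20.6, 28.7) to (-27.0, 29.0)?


dx=-6.4, dy=0.3
d^2 = (-6.4)^2 + 0.3^2 = 41.05
d = sqrt(41.05) = 6.407

6.407


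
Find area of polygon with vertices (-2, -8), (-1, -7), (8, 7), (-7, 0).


Shoelace sum: ((-2)*(-7) - (-1)*(-8)) + ((-1)*7 - 8*(-7)) + (8*0 - (-7)*7) + ((-7)*(-8) - (-2)*0)
= 160
Area = |160|/2 = 80

80


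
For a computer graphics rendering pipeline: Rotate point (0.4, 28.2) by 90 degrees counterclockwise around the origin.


90° CCW: (x,y) -> (-y, x)
(0.4,28.2) -> (-28.2, 0.4)

(-28.2, 0.4)


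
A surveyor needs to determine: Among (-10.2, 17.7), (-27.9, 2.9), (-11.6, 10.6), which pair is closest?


d(P0,P1) = 23.0723, d(P0,P2) = 7.2367, d(P1,P2) = 18.0272
Closest: P0 and P2

Closest pair: (-10.2, 17.7) and (-11.6, 10.6), distance = 7.2367


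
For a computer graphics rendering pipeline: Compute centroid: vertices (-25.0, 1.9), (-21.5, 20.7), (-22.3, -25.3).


Centroid = ((x_A+x_B+x_C)/3, (y_A+y_B+y_C)/3)
= (((-25)+(-21.5)+(-22.3))/3, (1.9+20.7+(-25.3))/3)
= (-22.9333, -0.9)

(-22.9333, -0.9)


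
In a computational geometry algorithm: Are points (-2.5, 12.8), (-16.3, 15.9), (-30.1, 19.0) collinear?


Cross product: ((-16.3)-(-2.5))*(19-12.8) - (15.9-12.8)*((-30.1)-(-2.5))
= 0

Yes, collinear


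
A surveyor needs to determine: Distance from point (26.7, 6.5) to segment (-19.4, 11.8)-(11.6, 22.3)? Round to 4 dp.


Project P onto AB: t = 1 (clamped to [0,1])
Closest point on segment: (11.6, 22.3)
Distance: 21.8552

21.8552


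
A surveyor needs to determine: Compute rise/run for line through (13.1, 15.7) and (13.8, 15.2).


slope = (y2-y1)/(x2-x1) = (15.2-15.7)/(13.8-13.1) = (-0.5)/0.7 = -0.7143

-0.7143


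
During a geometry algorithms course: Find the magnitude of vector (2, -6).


|u| = sqrt(2^2 + (-6)^2) = sqrt(40) = 6.3246

6.3246


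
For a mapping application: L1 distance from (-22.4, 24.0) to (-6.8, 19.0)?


|(-22.4)-(-6.8)| + |24-19| = 15.6 + 5 = 20.6

20.6


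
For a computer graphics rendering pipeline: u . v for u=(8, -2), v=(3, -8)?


u . v = u_x*v_x + u_y*v_y = 8*3 + (-2)*(-8)
= 24 + 16 = 40

40


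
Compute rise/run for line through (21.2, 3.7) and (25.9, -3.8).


slope = (y2-y1)/(x2-x1) = ((-3.8)-3.7)/(25.9-21.2) = (-7.5)/4.7 = -1.5957

-1.5957


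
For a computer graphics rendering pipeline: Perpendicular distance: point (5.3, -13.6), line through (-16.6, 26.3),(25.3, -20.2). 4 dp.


|cross product| = 653.46
|line direction| = sqrt(3917.86) = 62.5928
Distance = 653.46/sqrt(3917.86) = 10.4399

10.4399


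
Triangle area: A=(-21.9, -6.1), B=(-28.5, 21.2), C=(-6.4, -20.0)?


Area = |x_A(y_B-y_C) + x_B(y_C-y_A) + x_C(y_A-y_B)|/2
= |(-902.28) + 396.15 + 174.72|/2
= 331.41/2 = 165.705

165.705


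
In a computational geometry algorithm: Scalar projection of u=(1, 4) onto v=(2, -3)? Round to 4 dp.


u.v = -10, |v| = sqrt(13) = 3.6056
Scalar projection = u.v / |v| = -10 / sqrt(13) = -2.7735

-2.7735


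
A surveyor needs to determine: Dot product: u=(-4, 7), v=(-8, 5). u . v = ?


u . v = u_x*v_x + u_y*v_y = (-4)*(-8) + 7*5
= 32 + 35 = 67

67


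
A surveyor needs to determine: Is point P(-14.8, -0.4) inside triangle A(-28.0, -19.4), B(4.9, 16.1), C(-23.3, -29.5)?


Cross products: AB x AP = 156.5, BC x BP = -433.02, CA x CP = -222.62
All same sign? no

No, outside


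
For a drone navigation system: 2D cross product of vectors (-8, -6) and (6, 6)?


u x v = u_x*v_y - u_y*v_x = (-8)*6 - (-6)*6
= (-48) - (-36) = -12

-12


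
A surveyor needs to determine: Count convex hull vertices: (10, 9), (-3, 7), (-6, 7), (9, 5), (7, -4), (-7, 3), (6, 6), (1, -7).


Convex hull vertices (CCW): (-7, 3), (1, -7), (7, -4), (10, 9), (-6, 7)
Count = 5

5


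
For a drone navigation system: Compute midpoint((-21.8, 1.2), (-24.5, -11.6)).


M = (((-21.8)+(-24.5))/2, (1.2+(-11.6))/2)
= (-23.15, -5.2)

(-23.15, -5.2)


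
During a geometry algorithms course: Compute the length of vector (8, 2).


|u| = sqrt(8^2 + 2^2) = sqrt(68) = 8.2462

8.2462


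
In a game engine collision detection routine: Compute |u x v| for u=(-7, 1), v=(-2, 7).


|u x v| = |(-7)*7 - 1*(-2)|
= |(-49) - (-2)| = 47

47


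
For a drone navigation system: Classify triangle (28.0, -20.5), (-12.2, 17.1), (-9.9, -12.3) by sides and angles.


Side lengths squared: AB^2=3029.8, BC^2=869.65, CA^2=1503.65
Sorted: [869.65, 1503.65, 3029.8]
By sides: Scalene, By angles: Obtuse

Scalene, Obtuse


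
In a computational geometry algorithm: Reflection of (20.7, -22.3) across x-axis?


Reflection over x-axis: (x,y) -> (x,-y)
(20.7, -22.3) -> (20.7, 22.3)

(20.7, 22.3)


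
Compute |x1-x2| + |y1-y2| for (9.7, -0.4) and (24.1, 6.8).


|9.7-24.1| + |(-0.4)-6.8| = 14.4 + 7.2 = 21.6

21.6


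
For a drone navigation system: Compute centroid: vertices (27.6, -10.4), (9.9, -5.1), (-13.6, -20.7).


Centroid = ((x_A+x_B+x_C)/3, (y_A+y_B+y_C)/3)
= ((27.6+9.9+(-13.6))/3, ((-10.4)+(-5.1)+(-20.7))/3)
= (7.9667, -12.0667)

(7.9667, -12.0667)


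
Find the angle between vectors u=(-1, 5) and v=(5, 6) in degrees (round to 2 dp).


u.v = 25, |u| = sqrt(26) = 5.099, |v| = sqrt(61) = 7.8102
cos(theta) = u.v/(|u||v|) = 25/sqrt(1586) = 0.627752
theta = acos(0.627752) = 51.12 degrees

51.12 degrees


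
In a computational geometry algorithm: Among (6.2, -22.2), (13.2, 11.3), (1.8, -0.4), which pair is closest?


d(P0,P1) = 34.2235, d(P0,P2) = 22.2396, d(P1,P2) = 16.3355
Closest: P1 and P2

Closest pair: (13.2, 11.3) and (1.8, -0.4), distance = 16.3355


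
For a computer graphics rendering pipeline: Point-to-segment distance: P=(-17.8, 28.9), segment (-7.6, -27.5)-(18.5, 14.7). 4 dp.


Project P onto AB: t = 0.8586 (clamped to [0,1])
Closest point on segment: (14.8089, 8.732)
Distance: 38.3417

38.3417


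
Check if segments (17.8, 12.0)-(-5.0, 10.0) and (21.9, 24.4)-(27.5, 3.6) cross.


Cross products: d1=-154.72, d2=-640.16, d3=-274.52, d4=210.92
d1*d2 < 0 and d3*d4 < 0? no

No, they don't intersect


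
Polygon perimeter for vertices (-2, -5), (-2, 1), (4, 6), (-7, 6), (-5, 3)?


Sides: (-2, -5)->(-2, 1): sqrt(36) = 6, (-2, 1)->(4, 6): sqrt(61) = 7.81025, (4, 6)->(-7, 6): sqrt(121) = 11, (-7, 6)->(-5, 3): sqrt(13) = 3.605551, (-5, 3)->(-2, -5): sqrt(73) = 8.544004
Sum = 36.959805
Perimeter = 36.9598

36.9598


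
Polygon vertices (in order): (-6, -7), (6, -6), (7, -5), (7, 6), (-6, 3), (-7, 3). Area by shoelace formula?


Shoelace sum: ((-6)*(-6) - 6*(-7)) + (6*(-5) - 7*(-6)) + (7*6 - 7*(-5)) + (7*3 - (-6)*6) + ((-6)*3 - (-7)*3) + ((-7)*(-7) - (-6)*3)
= 294
Area = |294|/2 = 147

147


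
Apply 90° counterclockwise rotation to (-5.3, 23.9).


90° CCW: (x,y) -> (-y, x)
(-5.3,23.9) -> (-23.9, -5.3)

(-23.9, -5.3)


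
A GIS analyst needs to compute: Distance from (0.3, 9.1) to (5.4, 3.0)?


dx=5.1, dy=-6.1
d^2 = 5.1^2 + (-6.1)^2 = 63.22
d = sqrt(63.22) = 7.9511

7.9511


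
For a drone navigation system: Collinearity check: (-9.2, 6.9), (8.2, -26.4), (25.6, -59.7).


Cross product: (8.2-(-9.2))*((-59.7)-6.9) - ((-26.4)-6.9)*(25.6-(-9.2))
= 0

Yes, collinear


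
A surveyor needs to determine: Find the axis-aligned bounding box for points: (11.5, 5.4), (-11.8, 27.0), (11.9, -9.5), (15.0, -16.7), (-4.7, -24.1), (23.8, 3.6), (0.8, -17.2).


x range: [-11.8, 23.8]
y range: [-24.1, 27]
Bounding box: (-11.8,-24.1) to (23.8,27)

(-11.8,-24.1) to (23.8,27)


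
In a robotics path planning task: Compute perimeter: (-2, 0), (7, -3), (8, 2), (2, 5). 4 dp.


Sides: (-2, 0)->(7, -3): sqrt(90) = 9.486833, (7, -3)->(8, 2): sqrt(26) = 5.09902, (8, 2)->(2, 5): sqrt(45) = 6.708204, (2, 5)->(-2, 0): sqrt(41) = 6.403124
Sum = 27.697181
Perimeter = 27.6972

27.6972


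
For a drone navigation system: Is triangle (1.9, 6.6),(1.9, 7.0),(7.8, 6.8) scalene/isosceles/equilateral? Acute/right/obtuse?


Side lengths squared: AB^2=0.16, BC^2=34.85, CA^2=34.85
Sorted: [0.16, 34.85, 34.85]
By sides: Isosceles, By angles: Acute

Isosceles, Acute


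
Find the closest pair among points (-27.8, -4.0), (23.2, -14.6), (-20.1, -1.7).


d(P0,P1) = 52.0899, d(P0,P2) = 8.0362, d(P1,P2) = 45.1807
Closest: P0 and P2

Closest pair: (-27.8, -4.0) and (-20.1, -1.7), distance = 8.0362


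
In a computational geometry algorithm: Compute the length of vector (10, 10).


|u| = sqrt(10^2 + 10^2) = sqrt(200) = 14.1421

14.1421


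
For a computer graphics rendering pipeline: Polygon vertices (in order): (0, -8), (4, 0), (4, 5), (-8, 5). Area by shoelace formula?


Shoelace sum: (0*0 - 4*(-8)) + (4*5 - 4*0) + (4*5 - (-8)*5) + ((-8)*(-8) - 0*5)
= 176
Area = |176|/2 = 88

88


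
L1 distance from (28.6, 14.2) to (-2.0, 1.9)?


|28.6-(-2)| + |14.2-1.9| = 30.6 + 12.3 = 42.9

42.9


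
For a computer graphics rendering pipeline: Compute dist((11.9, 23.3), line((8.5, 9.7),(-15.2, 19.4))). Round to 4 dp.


|cross product| = 355.3
|line direction| = sqrt(655.78) = 25.6082
Distance = 355.3/sqrt(655.78) = 13.8745

13.8745


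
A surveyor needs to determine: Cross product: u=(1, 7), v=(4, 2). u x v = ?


u x v = u_x*v_y - u_y*v_x = 1*2 - 7*4
= 2 - 28 = -26

-26


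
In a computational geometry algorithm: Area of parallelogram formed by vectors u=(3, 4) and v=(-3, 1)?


|u x v| = |3*1 - 4*(-3)|
= |3 - (-12)| = 15

15


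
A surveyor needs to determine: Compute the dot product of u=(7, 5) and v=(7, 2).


u . v = u_x*v_x + u_y*v_y = 7*7 + 5*2
= 49 + 10 = 59

59


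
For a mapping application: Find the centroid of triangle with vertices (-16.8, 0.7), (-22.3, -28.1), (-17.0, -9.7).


Centroid = ((x_A+x_B+x_C)/3, (y_A+y_B+y_C)/3)
= (((-16.8)+(-22.3)+(-17))/3, (0.7+(-28.1)+(-9.7))/3)
= (-18.7, -12.3667)

(-18.7, -12.3667)


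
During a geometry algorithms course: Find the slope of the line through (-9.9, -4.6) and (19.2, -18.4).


slope = (y2-y1)/(x2-x1) = ((-18.4)-(-4.6))/(19.2-(-9.9)) = (-13.8)/29.1 = -0.4742

-0.4742


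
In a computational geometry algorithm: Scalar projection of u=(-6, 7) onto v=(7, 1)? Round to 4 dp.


u.v = -35, |v| = sqrt(50) = 7.0711
Scalar projection = u.v / |v| = -35 / sqrt(50) = -4.9497

-4.9497


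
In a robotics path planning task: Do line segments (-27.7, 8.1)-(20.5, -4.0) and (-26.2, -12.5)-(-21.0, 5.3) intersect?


Cross products: d1=133.82, d2=-787.06, d3=-974.77, d4=-53.89
d1*d2 < 0 and d3*d4 < 0? no

No, they don't intersect


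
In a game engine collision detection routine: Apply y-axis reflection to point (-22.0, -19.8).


Reflection over y-axis: (x,y) -> (-x,y)
(-22, -19.8) -> (22, -19.8)

(22, -19.8)


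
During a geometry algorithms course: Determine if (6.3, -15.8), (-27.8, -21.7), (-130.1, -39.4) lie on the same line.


Cross product: ((-27.8)-6.3)*((-39.4)-(-15.8)) - ((-21.7)-(-15.8))*((-130.1)-6.3)
= 0

Yes, collinear


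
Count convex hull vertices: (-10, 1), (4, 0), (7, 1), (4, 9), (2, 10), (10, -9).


Convex hull vertices (CCW): (-10, 1), (10, -9), (7, 1), (4, 9), (2, 10)
Count = 5

5


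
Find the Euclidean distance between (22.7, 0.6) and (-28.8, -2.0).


dx=-51.5, dy=-2.6
d^2 = (-51.5)^2 + (-2.6)^2 = 2659.01
d = sqrt(2659.01) = 51.5656

51.5656


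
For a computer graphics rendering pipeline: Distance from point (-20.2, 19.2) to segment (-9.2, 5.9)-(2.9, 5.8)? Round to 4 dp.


Project P onto AB: t = 0 (clamped to [0,1])
Closest point on segment: (-9.2, 5.9)
Distance: 17.2595

17.2595


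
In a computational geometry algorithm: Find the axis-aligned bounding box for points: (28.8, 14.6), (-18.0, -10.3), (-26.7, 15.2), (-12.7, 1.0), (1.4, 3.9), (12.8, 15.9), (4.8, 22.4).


x range: [-26.7, 28.8]
y range: [-10.3, 22.4]
Bounding box: (-26.7,-10.3) to (28.8,22.4)

(-26.7,-10.3) to (28.8,22.4)


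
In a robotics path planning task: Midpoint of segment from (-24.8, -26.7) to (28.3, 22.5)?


M = (((-24.8)+28.3)/2, ((-26.7)+22.5)/2)
= (1.75, -2.1)

(1.75, -2.1)


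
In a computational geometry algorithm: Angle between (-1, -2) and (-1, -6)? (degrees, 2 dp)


u.v = 13, |u| = sqrt(5) = 2.2361, |v| = sqrt(37) = 6.0828
cos(theta) = u.v/(|u||v|) = 13/sqrt(185) = 0.955779
theta = acos(0.955779) = 17.1 degrees

17.1 degrees


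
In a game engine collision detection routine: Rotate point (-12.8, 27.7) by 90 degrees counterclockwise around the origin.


90° CCW: (x,y) -> (-y, x)
(-12.8,27.7) -> (-27.7, -12.8)

(-27.7, -12.8)


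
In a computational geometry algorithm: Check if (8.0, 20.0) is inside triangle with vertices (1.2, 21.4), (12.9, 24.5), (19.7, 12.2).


Cross products: AB x AP = -37.46, BC x BP = -90.87, CA x CP = -36.66
All same sign? yes

Yes, inside


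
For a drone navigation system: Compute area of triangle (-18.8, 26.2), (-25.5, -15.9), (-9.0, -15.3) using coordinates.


Area = |x_A(y_B-y_C) + x_B(y_C-y_A) + x_C(y_A-y_B)|/2
= |11.28 + 1058.25 + (-378.9)|/2
= 690.63/2 = 345.315

345.315


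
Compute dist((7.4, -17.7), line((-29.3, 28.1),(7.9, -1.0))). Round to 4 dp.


|cross product| = 635.79
|line direction| = sqrt(2230.65) = 47.2298
Distance = 635.79/sqrt(2230.65) = 13.4616

13.4616


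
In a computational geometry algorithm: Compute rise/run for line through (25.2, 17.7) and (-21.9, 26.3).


slope = (y2-y1)/(x2-x1) = (26.3-17.7)/((-21.9)-25.2) = 8.6/(-47.1) = -0.1826

-0.1826


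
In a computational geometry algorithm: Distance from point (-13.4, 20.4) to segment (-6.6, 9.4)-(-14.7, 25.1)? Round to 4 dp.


Project P onto AB: t = 0.7298 (clamped to [0,1])
Closest point on segment: (-12.5116, 20.8583)
Distance: 0.9996

0.9996


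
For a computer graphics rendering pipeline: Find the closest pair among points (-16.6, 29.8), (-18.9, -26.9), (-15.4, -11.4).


d(P0,P1) = 56.7466, d(P0,P2) = 41.2175, d(P1,P2) = 15.8902
Closest: P1 and P2

Closest pair: (-18.9, -26.9) and (-15.4, -11.4), distance = 15.8902


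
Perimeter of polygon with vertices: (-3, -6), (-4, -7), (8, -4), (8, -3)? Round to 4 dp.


Sides: (-3, -6)->(-4, -7): sqrt(2) = 1.414214, (-4, -7)->(8, -4): sqrt(153) = 12.369317, (8, -4)->(8, -3): sqrt(1) = 1, (8, -3)->(-3, -6): sqrt(130) = 11.401754
Sum = 26.185285
Perimeter = 26.1853

26.1853


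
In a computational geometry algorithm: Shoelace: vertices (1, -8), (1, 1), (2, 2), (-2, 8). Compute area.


Shoelace sum: (1*1 - 1*(-8)) + (1*2 - 2*1) + (2*8 - (-2)*2) + ((-2)*(-8) - 1*8)
= 37
Area = |37|/2 = 18.5

18.5


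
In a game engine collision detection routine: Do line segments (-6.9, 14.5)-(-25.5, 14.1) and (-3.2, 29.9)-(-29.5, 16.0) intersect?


Cross products: d1=353.59, d2=105.57, d3=-284.96, d4=-36.94
d1*d2 < 0 and d3*d4 < 0? no

No, they don't intersect


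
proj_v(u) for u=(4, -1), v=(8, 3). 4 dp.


u.v = 29, |v| = sqrt(73) = 8.544
Scalar projection = u.v / |v| = 29 / sqrt(73) = 3.3942

3.3942


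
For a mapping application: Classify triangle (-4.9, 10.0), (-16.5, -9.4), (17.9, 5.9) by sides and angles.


Side lengths squared: AB^2=510.92, BC^2=1417.45, CA^2=536.65
Sorted: [510.92, 536.65, 1417.45]
By sides: Scalene, By angles: Obtuse

Scalene, Obtuse


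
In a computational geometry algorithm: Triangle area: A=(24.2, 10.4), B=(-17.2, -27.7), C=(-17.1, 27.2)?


Area = |x_A(y_B-y_C) + x_B(y_C-y_A) + x_C(y_A-y_B)|/2
= |(-1328.58) + (-288.96) + (-651.51)|/2
= 2269.05/2 = 1134.525

1134.525


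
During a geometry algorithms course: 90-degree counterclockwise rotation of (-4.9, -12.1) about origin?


90° CCW: (x,y) -> (-y, x)
(-4.9,-12.1) -> (12.1, -4.9)

(12.1, -4.9)


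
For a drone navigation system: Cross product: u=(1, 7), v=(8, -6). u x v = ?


u x v = u_x*v_y - u_y*v_x = 1*(-6) - 7*8
= (-6) - 56 = -62

-62


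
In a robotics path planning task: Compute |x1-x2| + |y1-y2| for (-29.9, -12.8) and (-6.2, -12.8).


|(-29.9)-(-6.2)| + |(-12.8)-(-12.8)| = 23.7 + 0 = 23.7

23.7


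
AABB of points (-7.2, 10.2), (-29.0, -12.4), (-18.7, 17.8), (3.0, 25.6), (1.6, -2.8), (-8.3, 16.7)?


x range: [-29, 3]
y range: [-12.4, 25.6]
Bounding box: (-29,-12.4) to (3,25.6)

(-29,-12.4) to (3,25.6)


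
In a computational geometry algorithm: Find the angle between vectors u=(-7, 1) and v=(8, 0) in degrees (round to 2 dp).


u.v = -56, |u| = sqrt(50) = 7.0711, |v| = sqrt(64) = 8
cos(theta) = u.v/(|u||v|) = -56/sqrt(3200) = -0.989949
theta = acos(-0.989949) = 171.87 degrees

171.87 degrees


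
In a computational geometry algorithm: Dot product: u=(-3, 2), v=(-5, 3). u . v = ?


u . v = u_x*v_x + u_y*v_y = (-3)*(-5) + 2*3
= 15 + 6 = 21

21


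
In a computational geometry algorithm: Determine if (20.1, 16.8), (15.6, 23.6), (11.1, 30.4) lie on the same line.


Cross product: (15.6-20.1)*(30.4-16.8) - (23.6-16.8)*(11.1-20.1)
= 0

Yes, collinear


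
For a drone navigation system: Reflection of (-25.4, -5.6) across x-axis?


Reflection over x-axis: (x,y) -> (x,-y)
(-25.4, -5.6) -> (-25.4, 5.6)

(-25.4, 5.6)


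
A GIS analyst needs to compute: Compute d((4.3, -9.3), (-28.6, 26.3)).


dx=-32.9, dy=35.6
d^2 = (-32.9)^2 + 35.6^2 = 2349.77
d = sqrt(2349.77) = 48.4744

48.4744


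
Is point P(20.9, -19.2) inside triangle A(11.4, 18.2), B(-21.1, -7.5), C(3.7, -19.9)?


Cross products: AB x AP = 1459.65, BC x BP = 230.64, CA x CP = -649.93
All same sign? no

No, outside


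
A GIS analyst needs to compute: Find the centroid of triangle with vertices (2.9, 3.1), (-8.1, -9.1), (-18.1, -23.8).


Centroid = ((x_A+x_B+x_C)/3, (y_A+y_B+y_C)/3)
= ((2.9+(-8.1)+(-18.1))/3, (3.1+(-9.1)+(-23.8))/3)
= (-7.7667, -9.9333)

(-7.7667, -9.9333)


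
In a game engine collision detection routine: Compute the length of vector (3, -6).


|u| = sqrt(3^2 + (-6)^2) = sqrt(45) = 6.7082

6.7082


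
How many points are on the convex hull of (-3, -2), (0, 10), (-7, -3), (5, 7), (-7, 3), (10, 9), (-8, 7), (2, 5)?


Convex hull vertices (CCW): (-8, 7), (-7, -3), (-3, -2), (10, 9), (0, 10)
Count = 5

5


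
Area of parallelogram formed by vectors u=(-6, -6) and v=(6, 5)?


|u x v| = |(-6)*5 - (-6)*6|
= |(-30) - (-36)| = 6

6


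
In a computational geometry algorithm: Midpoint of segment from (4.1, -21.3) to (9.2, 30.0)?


M = ((4.1+9.2)/2, ((-21.3)+30)/2)
= (6.65, 4.35)

(6.65, 4.35)


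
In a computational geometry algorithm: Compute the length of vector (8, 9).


|u| = sqrt(8^2 + 9^2) = sqrt(145) = 12.0416

12.0416


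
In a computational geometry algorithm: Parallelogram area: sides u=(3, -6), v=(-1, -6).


|u x v| = |3*(-6) - (-6)*(-1)|
= |(-18) - 6| = 24

24


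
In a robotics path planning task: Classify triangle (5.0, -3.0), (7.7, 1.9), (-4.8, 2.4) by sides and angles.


Side lengths squared: AB^2=31.3, BC^2=156.5, CA^2=125.2
Sorted: [31.3, 125.2, 156.5]
By sides: Scalene, By angles: Right

Scalene, Right


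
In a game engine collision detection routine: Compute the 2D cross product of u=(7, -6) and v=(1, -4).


u x v = u_x*v_y - u_y*v_x = 7*(-4) - (-6)*1
= (-28) - (-6) = -22

-22


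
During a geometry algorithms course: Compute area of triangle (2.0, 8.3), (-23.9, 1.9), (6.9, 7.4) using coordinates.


Area = |x_A(y_B-y_C) + x_B(y_C-y_A) + x_C(y_A-y_B)|/2
= |(-11) + 21.51 + 44.16|/2
= 54.67/2 = 27.335

27.335


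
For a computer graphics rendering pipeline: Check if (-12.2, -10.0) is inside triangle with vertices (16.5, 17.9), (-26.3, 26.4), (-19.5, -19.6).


Cross products: AB x AP = 1438.07, BC x BP = 401.08, CA x CP = 71.85
All same sign? yes

Yes, inside


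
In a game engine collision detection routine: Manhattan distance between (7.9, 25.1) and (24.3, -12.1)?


|7.9-24.3| + |25.1-(-12.1)| = 16.4 + 37.2 = 53.6

53.6


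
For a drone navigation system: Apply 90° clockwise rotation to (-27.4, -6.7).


90° CW: (x,y) -> (y, -x)
(-27.4,-6.7) -> (-6.7, 27.4)

(-6.7, 27.4)


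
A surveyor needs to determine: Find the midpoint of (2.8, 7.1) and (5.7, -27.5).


M = ((2.8+5.7)/2, (7.1+(-27.5))/2)
= (4.25, -10.2)

(4.25, -10.2)


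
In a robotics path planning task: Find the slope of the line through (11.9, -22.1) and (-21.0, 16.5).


slope = (y2-y1)/(x2-x1) = (16.5-(-22.1))/((-21)-11.9) = 38.6/(-32.9) = -1.1733

-1.1733


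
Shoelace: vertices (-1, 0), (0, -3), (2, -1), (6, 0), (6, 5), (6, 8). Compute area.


Shoelace sum: ((-1)*(-3) - 0*0) + (0*(-1) - 2*(-3)) + (2*0 - 6*(-1)) + (6*5 - 6*0) + (6*8 - 6*5) + (6*0 - (-1)*8)
= 71
Area = |71|/2 = 35.5

35.5


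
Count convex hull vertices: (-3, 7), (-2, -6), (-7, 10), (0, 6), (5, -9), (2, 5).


Convex hull vertices (CCW): (-7, 10), (-2, -6), (5, -9), (2, 5)
Count = 4

4


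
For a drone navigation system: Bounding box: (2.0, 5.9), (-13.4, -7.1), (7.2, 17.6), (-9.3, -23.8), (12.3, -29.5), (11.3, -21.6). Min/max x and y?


x range: [-13.4, 12.3]
y range: [-29.5, 17.6]
Bounding box: (-13.4,-29.5) to (12.3,17.6)

(-13.4,-29.5) to (12.3,17.6)


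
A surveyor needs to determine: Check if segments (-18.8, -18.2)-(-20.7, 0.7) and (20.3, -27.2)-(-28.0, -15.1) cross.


Cross products: d1=38.41, d2=-851.47, d3=-721.89, d4=167.99
d1*d2 < 0 and d3*d4 < 0? yes

Yes, they intersect


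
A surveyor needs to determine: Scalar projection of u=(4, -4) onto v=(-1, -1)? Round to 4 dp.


u.v = 0, |v| = sqrt(2) = 1.4142
Scalar projection = u.v / |v| = 0 / sqrt(2) = 0

0


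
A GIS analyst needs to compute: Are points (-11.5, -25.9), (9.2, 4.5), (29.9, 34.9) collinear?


Cross product: (9.2-(-11.5))*(34.9-(-25.9)) - (4.5-(-25.9))*(29.9-(-11.5))
= 0

Yes, collinear


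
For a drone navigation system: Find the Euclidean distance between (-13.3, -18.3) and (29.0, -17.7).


dx=42.3, dy=0.6
d^2 = 42.3^2 + 0.6^2 = 1789.65
d = sqrt(1789.65) = 42.3043

42.3043


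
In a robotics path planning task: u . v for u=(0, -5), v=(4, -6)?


u . v = u_x*v_x + u_y*v_y = 0*4 + (-5)*(-6)
= 0 + 30 = 30

30


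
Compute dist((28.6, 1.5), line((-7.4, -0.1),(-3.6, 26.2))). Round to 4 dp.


|cross product| = 940.72
|line direction| = sqrt(706.13) = 26.5731
Distance = 940.72/sqrt(706.13) = 35.4012

35.4012


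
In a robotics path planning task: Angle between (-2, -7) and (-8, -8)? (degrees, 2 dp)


u.v = 72, |u| = sqrt(53) = 7.2801, |v| = sqrt(128) = 11.3137
cos(theta) = u.v/(|u||v|) = 72/sqrt(6784) = 0.874157
theta = acos(0.874157) = 29.05 degrees

29.05 degrees


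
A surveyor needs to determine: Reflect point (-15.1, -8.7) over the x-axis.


Reflection over x-axis: (x,y) -> (x,-y)
(-15.1, -8.7) -> (-15.1, 8.7)

(-15.1, 8.7)


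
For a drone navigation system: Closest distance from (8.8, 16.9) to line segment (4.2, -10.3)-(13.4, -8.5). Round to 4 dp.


Project P onto AB: t = 1 (clamped to [0,1])
Closest point on segment: (13.4, -8.5)
Distance: 25.8132

25.8132


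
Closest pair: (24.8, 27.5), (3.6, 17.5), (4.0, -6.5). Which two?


d(P0,P1) = 23.4401, d(P0,P2) = 39.8577, d(P1,P2) = 24.0033
Closest: P0 and P1

Closest pair: (24.8, 27.5) and (3.6, 17.5), distance = 23.4401


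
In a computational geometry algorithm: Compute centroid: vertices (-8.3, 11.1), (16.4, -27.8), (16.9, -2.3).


Centroid = ((x_A+x_B+x_C)/3, (y_A+y_B+y_C)/3)
= (((-8.3)+16.4+16.9)/3, (11.1+(-27.8)+(-2.3))/3)
= (8.3333, -6.3333)

(8.3333, -6.3333)


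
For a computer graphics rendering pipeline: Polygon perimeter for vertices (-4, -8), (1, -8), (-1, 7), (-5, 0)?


Sides: (-4, -8)->(1, -8): sqrt(25) = 5, (1, -8)->(-1, 7): sqrt(229) = 15.132746, (-1, 7)->(-5, 0): sqrt(65) = 8.062258, (-5, 0)->(-4, -8): sqrt(65) = 8.062258
Sum = 36.257262
Perimeter = 36.2573

36.2573


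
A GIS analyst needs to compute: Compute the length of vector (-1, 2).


|u| = sqrt((-1)^2 + 2^2) = sqrt(5) = 2.2361

2.2361


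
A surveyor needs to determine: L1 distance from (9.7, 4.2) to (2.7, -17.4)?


|9.7-2.7| + |4.2-(-17.4)| = 7 + 21.6 = 28.6

28.6


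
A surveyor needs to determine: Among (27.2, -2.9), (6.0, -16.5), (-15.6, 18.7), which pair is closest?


d(P0,P1) = 25.1873, d(P0,P2) = 47.9416, d(P1,P2) = 41.2989
Closest: P0 and P1

Closest pair: (27.2, -2.9) and (6.0, -16.5), distance = 25.1873


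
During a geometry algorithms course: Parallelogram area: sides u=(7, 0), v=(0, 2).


|u x v| = |7*2 - 0*0|
= |14 - 0| = 14

14


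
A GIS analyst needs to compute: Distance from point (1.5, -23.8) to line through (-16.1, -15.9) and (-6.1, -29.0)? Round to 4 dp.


|cross product| = 151.56
|line direction| = sqrt(271.61) = 16.4806
Distance = 151.56/sqrt(271.61) = 9.1963

9.1963


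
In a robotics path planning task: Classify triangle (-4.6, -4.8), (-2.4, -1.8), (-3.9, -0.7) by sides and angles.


Side lengths squared: AB^2=13.84, BC^2=3.46, CA^2=17.3
Sorted: [3.46, 13.84, 17.3]
By sides: Scalene, By angles: Right

Scalene, Right


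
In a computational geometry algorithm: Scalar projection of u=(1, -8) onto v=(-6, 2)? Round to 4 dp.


u.v = -22, |v| = sqrt(40) = 6.3246
Scalar projection = u.v / |v| = -22 / sqrt(40) = -3.4785

-3.4785


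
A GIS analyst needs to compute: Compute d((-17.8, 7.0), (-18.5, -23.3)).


dx=-0.7, dy=-30.3
d^2 = (-0.7)^2 + (-30.3)^2 = 918.58
d = sqrt(918.58) = 30.3081

30.3081


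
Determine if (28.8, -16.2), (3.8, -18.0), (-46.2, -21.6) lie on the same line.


Cross product: (3.8-28.8)*((-21.6)-(-16.2)) - ((-18)-(-16.2))*((-46.2)-28.8)
= 0

Yes, collinear


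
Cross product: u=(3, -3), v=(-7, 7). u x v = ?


u x v = u_x*v_y - u_y*v_x = 3*7 - (-3)*(-7)
= 21 - 21 = 0

0


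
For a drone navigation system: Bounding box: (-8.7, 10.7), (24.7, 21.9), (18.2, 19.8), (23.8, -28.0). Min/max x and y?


x range: [-8.7, 24.7]
y range: [-28, 21.9]
Bounding box: (-8.7,-28) to (24.7,21.9)

(-8.7,-28) to (24.7,21.9)


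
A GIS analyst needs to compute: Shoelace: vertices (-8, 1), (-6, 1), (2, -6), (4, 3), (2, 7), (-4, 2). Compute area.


Shoelace sum: ((-8)*1 - (-6)*1) + ((-6)*(-6) - 2*1) + (2*3 - 4*(-6)) + (4*7 - 2*3) + (2*2 - (-4)*7) + ((-4)*1 - (-8)*2)
= 128
Area = |128|/2 = 64

64


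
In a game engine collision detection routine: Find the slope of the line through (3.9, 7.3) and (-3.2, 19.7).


slope = (y2-y1)/(x2-x1) = (19.7-7.3)/((-3.2)-3.9) = 12.4/(-7.1) = -1.7465

-1.7465


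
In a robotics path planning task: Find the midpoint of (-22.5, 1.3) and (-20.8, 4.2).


M = (((-22.5)+(-20.8))/2, (1.3+4.2)/2)
= (-21.65, 2.75)

(-21.65, 2.75)


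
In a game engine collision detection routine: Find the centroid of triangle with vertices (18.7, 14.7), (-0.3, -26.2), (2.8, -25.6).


Centroid = ((x_A+x_B+x_C)/3, (y_A+y_B+y_C)/3)
= ((18.7+(-0.3)+2.8)/3, (14.7+(-26.2)+(-25.6))/3)
= (7.0667, -12.3667)

(7.0667, -12.3667)


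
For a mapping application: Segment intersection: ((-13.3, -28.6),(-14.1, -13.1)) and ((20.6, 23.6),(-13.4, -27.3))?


Cross products: d1=49.29, d2=-518.43, d3=-567.21, d4=0.51
d1*d2 < 0 and d3*d4 < 0? yes

Yes, they intersect


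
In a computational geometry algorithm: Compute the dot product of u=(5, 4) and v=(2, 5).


u . v = u_x*v_x + u_y*v_y = 5*2 + 4*5
= 10 + 20 = 30

30


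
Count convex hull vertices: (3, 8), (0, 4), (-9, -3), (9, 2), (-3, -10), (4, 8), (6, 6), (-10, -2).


Convex hull vertices (CCW): (-10, -2), (-3, -10), (9, 2), (6, 6), (4, 8), (3, 8)
Count = 6

6


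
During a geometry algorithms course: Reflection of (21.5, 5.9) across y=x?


Reflection over y=x: (x,y) -> (y,x)
(21.5, 5.9) -> (5.9, 21.5)

(5.9, 21.5)


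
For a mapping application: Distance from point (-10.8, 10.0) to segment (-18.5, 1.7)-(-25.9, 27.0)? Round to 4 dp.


Project P onto AB: t = 0.2202 (clamped to [0,1])
Closest point on segment: (-20.1295, 7.2712)
Distance: 9.7204

9.7204


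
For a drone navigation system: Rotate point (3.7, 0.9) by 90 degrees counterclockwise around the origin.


90° CCW: (x,y) -> (-y, x)
(3.7,0.9) -> (-0.9, 3.7)

(-0.9, 3.7)


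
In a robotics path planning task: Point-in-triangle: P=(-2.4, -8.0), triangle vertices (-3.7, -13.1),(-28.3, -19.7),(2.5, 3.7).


Cross products: AB x AP = -116.88, BC x BP = -245.7, CA x CP = -9.78
All same sign? yes

Yes, inside


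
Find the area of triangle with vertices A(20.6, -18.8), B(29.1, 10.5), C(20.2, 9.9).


Area = |x_A(y_B-y_C) + x_B(y_C-y_A) + x_C(y_A-y_B)|/2
= |12.36 + 835.17 + (-591.86)|/2
= 255.67/2 = 127.835

127.835


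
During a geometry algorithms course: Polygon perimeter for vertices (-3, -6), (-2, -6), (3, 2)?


Sides: (-3, -6)->(-2, -6): sqrt(1) = 1, (-2, -6)->(3, 2): sqrt(89) = 9.433981, (3, 2)->(-3, -6): sqrt(100) = 10
Sum = 20.433981
Perimeter = 20.434

20.434


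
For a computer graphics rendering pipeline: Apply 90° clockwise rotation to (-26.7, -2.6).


90° CW: (x,y) -> (y, -x)
(-26.7,-2.6) -> (-2.6, 26.7)

(-2.6, 26.7)


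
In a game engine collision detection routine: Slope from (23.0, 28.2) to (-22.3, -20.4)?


slope = (y2-y1)/(x2-x1) = ((-20.4)-28.2)/((-22.3)-23) = (-48.6)/(-45.3) = 1.0728

1.0728


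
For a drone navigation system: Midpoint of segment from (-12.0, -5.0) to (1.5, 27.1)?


M = (((-12)+1.5)/2, ((-5)+27.1)/2)
= (-5.25, 11.05)

(-5.25, 11.05)


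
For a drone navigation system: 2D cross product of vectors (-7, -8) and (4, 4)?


u x v = u_x*v_y - u_y*v_x = (-7)*4 - (-8)*4
= (-28) - (-32) = 4

4
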